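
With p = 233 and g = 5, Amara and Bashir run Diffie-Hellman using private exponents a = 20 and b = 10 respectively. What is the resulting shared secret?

Bashir sends B = g^b mod p = 5^10 mod 233.
5^1 ≡ 5 (mod 233)
5^2 = (5^1)^2 ≡ 5^2 = 25 ≡ 25 (mod 233)
5^4 = (5^2)^2 ≡ 25^2 = 625 ≡ 159 (mod 233)
5^8 = (5^4)^2 ≡ 159^2 = 25281 ≡ 117 (mod 233)
5^10 = 5^8 · 5^2 ≡ 117 · 25 ≡ 129 (mod 233).
So B = 129. Amara then computes K = B^a mod p = 129^20 mod 233.
129^1 ≡ 129 (mod 233)
129^2 = (129^1)^2 ≡ 129^2 = 16641 ≡ 98 (mod 233)
129^4 = (129^2)^2 ≡ 98^2 = 9604 ≡ 51 (mod 233)
129^8 = (129^4)^2 ≡ 51^2 = 2601 ≡ 38 (mod 233)
129^16 = (129^8)^2 ≡ 38^2 = 1444 ≡ 46 (mod 233)
129^20 = 129^16 · 129^4 ≡ 46 · 51 ≡ 16 (mod 233).

16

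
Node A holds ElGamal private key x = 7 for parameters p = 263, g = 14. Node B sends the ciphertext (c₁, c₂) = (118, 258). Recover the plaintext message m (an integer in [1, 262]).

236

Shared mask s = c₁^x mod p = 118^7 mod 263.
118^1 ≡ 118 (mod 263)
118^2 = (118^1)^2 ≡ 118^2 = 13924 ≡ 248 (mod 263)
118^4 = (118^2)^2 ≡ 248^2 = 61504 ≡ 225 (mod 263)
118^7 = 118^4 · 118^2 · 118^1 ≡ 225 · 248 · 118 ≡ 195 (mod 263).
So s = 195; s⁻¹ ≡ 58 (mod 263).
m = c₂ · s⁻¹ mod 263 = 258 · 58 mod 263 = 236.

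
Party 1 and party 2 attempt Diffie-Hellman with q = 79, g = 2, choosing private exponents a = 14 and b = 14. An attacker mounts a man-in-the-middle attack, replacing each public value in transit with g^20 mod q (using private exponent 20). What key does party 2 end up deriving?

49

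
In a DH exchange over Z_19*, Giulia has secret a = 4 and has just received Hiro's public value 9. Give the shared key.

Shared key K = 9^4 mod 19.
9^1 ≡ 9 (mod 19)
9^2 = (9^1)^2 ≡ 9^2 = 81 ≡ 5 (mod 19)
9^4 = (9^2)^2 ≡ 5^2 = 25 ≡ 6 (mod 19)

6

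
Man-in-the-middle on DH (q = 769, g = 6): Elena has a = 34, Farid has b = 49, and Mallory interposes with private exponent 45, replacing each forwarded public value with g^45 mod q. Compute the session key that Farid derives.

Farid receives Mallory's public value M = 6^45 mod 769 instead of the honest one.
6^1 ≡ 6 (mod 769)
6^2 = (6^1)^2 ≡ 6^2 = 36 ≡ 36 (mod 769)
6^4 = (6^2)^2 ≡ 36^2 = 1296 ≡ 527 (mod 769)
6^8 = (6^4)^2 ≡ 527^2 = 277729 ≡ 120 (mod 769)
6^16 = (6^8)^2 ≡ 120^2 = 14400 ≡ 558 (mod 769)
6^32 = (6^16)^2 ≡ 558^2 = 311364 ≡ 688 (mod 769)
6^45 = 6^32 · 6^8 · 6^4 · 6^1 ≡ 688 · 120 · 527 · 6 ≡ 752 (mod 769).
So M = 752. Farid computes K = M^49 mod 769.
752^1 ≡ 752 (mod 769)
752^2 = (752^1)^2 ≡ 752^2 = 565504 ≡ 289 (mod 769)
752^4 = (752^2)^2 ≡ 289^2 = 83521 ≡ 469 (mod 769)
752^8 = (752^4)^2 ≡ 469^2 = 219961 ≡ 27 (mod 769)
752^16 = (752^8)^2 ≡ 27^2 = 729 ≡ 729 (mod 769)
752^32 = (752^16)^2 ≡ 729^2 = 531441 ≡ 62 (mod 769)
752^49 = 752^32 · 752^16 · 752^1 ≡ 62 · 729 · 752 ≡ 634 (mod 769).

634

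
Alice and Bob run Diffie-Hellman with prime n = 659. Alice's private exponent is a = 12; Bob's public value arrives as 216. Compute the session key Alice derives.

Shared key K = 216^12 mod 659.
216^1 ≡ 216 (mod 659)
216^2 = (216^1)^2 ≡ 216^2 = 46656 ≡ 526 (mod 659)
216^4 = (216^2)^2 ≡ 526^2 = 276676 ≡ 555 (mod 659)
216^8 = (216^4)^2 ≡ 555^2 = 308025 ≡ 272 (mod 659)
216^12 = 216^8 · 216^4 ≡ 272 · 555 ≡ 49 (mod 659).

49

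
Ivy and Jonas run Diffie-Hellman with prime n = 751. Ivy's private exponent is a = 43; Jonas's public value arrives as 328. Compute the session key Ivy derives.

Shared key K = 328^43 mod 751.
328^1 ≡ 328 (mod 751)
328^2 = (328^1)^2 ≡ 328^2 = 107584 ≡ 191 (mod 751)
328^4 = (328^2)^2 ≡ 191^2 = 36481 ≡ 433 (mod 751)
328^8 = (328^4)^2 ≡ 433^2 = 187489 ≡ 490 (mod 751)
328^16 = (328^8)^2 ≡ 490^2 = 240100 ≡ 531 (mod 751)
328^32 = (328^16)^2 ≡ 531^2 = 281961 ≡ 336 (mod 751)
328^43 = 328^32 · 328^8 · 328^2 · 328^1 ≡ 336 · 490 · 191 · 328 ≡ 544 (mod 751).

544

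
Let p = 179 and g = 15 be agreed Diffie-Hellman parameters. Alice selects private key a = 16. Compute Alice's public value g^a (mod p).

173

Public value = 15^16 (mod 179).
15^1 ≡ 15 (mod 179)
15^2 = (15^1)^2 ≡ 15^2 = 225 ≡ 46 (mod 179)
15^4 = (15^2)^2 ≡ 46^2 = 2116 ≡ 147 (mod 179)
15^8 = (15^4)^2 ≡ 147^2 = 21609 ≡ 129 (mod 179)
15^16 = (15^8)^2 ≡ 129^2 = 16641 ≡ 173 (mod 179)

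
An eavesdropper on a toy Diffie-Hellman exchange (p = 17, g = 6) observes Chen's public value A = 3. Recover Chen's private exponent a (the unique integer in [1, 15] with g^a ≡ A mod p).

Try successive powers of 6 modulo 17:
6^1 ≡ 6
6^2 ≡ 2
6^3 ≡ 12
6^4 ≡ 4
6^5 ≡ 7
6^6 ≡ 8
6^7 ≡ 14
6^8 ≡ 16
6^9 ≡ 11
6^10 ≡ 15
6^11 ≡ 5
6^12 ≡ 13
6^13 ≡ 10
6^14 ≡ 9
6^15 ≡ 3
Found: a = 15.

15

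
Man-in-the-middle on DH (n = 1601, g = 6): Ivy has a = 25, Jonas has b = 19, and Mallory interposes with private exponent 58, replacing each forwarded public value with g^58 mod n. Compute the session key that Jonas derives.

Jonas receives Mallory's public value M = 6^58 mod 1601 instead of the honest one.
6^1 ≡ 6 (mod 1601)
6^2 = (6^1)^2 ≡ 6^2 = 36 ≡ 36 (mod 1601)
6^4 = (6^2)^2 ≡ 36^2 = 1296 ≡ 1296 (mod 1601)
6^8 = (6^4)^2 ≡ 1296^2 = 1679616 ≡ 167 (mod 1601)
6^16 = (6^8)^2 ≡ 167^2 = 27889 ≡ 672 (mod 1601)
6^32 = (6^16)^2 ≡ 672^2 = 451584 ≡ 102 (mod 1601)
6^58 = 6^32 · 6^16 · 6^8 · 6^2 ≡ 102 · 672 · 167 · 36 ≡ 335 (mod 1601).
So M = 335. Jonas computes K = M^19 mod 1601.
335^1 ≡ 335 (mod 1601)
335^2 = (335^1)^2 ≡ 335^2 = 112225 ≡ 155 (mod 1601)
335^4 = (335^2)^2 ≡ 155^2 = 24025 ≡ 10 (mod 1601)
335^8 = (335^4)^2 ≡ 10^2 = 100 ≡ 100 (mod 1601)
335^16 = (335^8)^2 ≡ 100^2 = 10000 ≡ 394 (mod 1601)
335^19 = 335^16 · 335^2 · 335^1 ≡ 394 · 155 · 335 ≡ 872 (mod 1601).

872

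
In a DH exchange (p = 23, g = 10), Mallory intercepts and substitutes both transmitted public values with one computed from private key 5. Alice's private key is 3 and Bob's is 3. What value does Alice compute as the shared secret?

5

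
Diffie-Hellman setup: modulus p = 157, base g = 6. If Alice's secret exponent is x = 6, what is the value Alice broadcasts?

27

Public value = 6^6 (mod 157).
6^1 ≡ 6 (mod 157)
6^2 = (6^1)^2 ≡ 6^2 = 36 ≡ 36 (mod 157)
6^4 = (6^2)^2 ≡ 36^2 = 1296 ≡ 40 (mod 157)
6^6 = 6^4 · 6^2 ≡ 40 · 36 ≡ 27 (mod 157).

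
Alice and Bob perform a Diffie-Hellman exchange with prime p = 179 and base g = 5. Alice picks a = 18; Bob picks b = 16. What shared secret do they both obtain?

169

Bob sends B = g^b mod p = 5^16 mod 179.
5^1 ≡ 5 (mod 179)
5^2 = (5^1)^2 ≡ 5^2 = 25 ≡ 25 (mod 179)
5^4 = (5^2)^2 ≡ 25^2 = 625 ≡ 88 (mod 179)
5^8 = (5^4)^2 ≡ 88^2 = 7744 ≡ 47 (mod 179)
5^16 = (5^8)^2 ≡ 47^2 = 2209 ≡ 61 (mod 179)
So B = 61. Alice then computes K = B^a mod p = 61^18 mod 179.
61^1 ≡ 61 (mod 179)
61^2 = (61^1)^2 ≡ 61^2 = 3721 ≡ 141 (mod 179)
61^4 = (61^2)^2 ≡ 141^2 = 19881 ≡ 12 (mod 179)
61^8 = (61^4)^2 ≡ 12^2 = 144 ≡ 144 (mod 179)
61^16 = (61^8)^2 ≡ 144^2 = 20736 ≡ 151 (mod 179)
61^18 = 61^16 · 61^2 ≡ 151 · 141 ≡ 169 (mod 179).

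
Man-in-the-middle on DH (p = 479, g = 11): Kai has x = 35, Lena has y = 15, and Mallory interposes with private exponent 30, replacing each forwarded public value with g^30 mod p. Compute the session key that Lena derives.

5

Lena receives Mallory's public value M = 11^30 mod 479 instead of the honest one.
11^1 ≡ 11 (mod 479)
11^2 = (11^1)^2 ≡ 11^2 = 121 ≡ 121 (mod 479)
11^4 = (11^2)^2 ≡ 121^2 = 14641 ≡ 271 (mod 479)
11^8 = (11^4)^2 ≡ 271^2 = 73441 ≡ 154 (mod 479)
11^16 = (11^8)^2 ≡ 154^2 = 23716 ≡ 245 (mod 479)
11^30 = 11^16 · 11^8 · 11^4 · 11^2 ≡ 245 · 154 · 271 · 121 ≡ 120 (mod 479).
So M = 120. Lena computes K = M^15 mod 479.
120^1 ≡ 120 (mod 479)
120^2 = (120^1)^2 ≡ 120^2 = 14400 ≡ 30 (mod 479)
120^4 = (120^2)^2 ≡ 30^2 = 900 ≡ 421 (mod 479)
120^8 = (120^4)^2 ≡ 421^2 = 177241 ≡ 11 (mod 479)
120^15 = 120^8 · 120^4 · 120^2 · 120^1 ≡ 11 · 421 · 30 · 120 ≡ 5 (mod 479).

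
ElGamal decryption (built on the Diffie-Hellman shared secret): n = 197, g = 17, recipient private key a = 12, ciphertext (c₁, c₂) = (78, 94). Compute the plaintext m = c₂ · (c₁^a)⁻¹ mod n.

Shared mask s = c₁^a mod n = 78^12 mod 197.
78^1 ≡ 78 (mod 197)
78^2 = (78^1)^2 ≡ 78^2 = 6084 ≡ 174 (mod 197)
78^4 = (78^2)^2 ≡ 174^2 = 30276 ≡ 135 (mod 197)
78^8 = (78^4)^2 ≡ 135^2 = 18225 ≡ 101 (mod 197)
78^12 = 78^8 · 78^4 ≡ 101 · 135 ≡ 42 (mod 197).
So s = 42; s⁻¹ ≡ 61 (mod 197).
m = c₂ · s⁻¹ mod 197 = 94 · 61 mod 197 = 21.

21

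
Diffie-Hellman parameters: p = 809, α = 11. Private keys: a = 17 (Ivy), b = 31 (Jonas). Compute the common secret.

464

Ivy sends A = α^a mod p = 11^17 mod 809.
11^1 ≡ 11 (mod 809)
11^2 = (11^1)^2 ≡ 11^2 = 121 ≡ 121 (mod 809)
11^4 = (11^2)^2 ≡ 121^2 = 14641 ≡ 79 (mod 809)
11^8 = (11^4)^2 ≡ 79^2 = 6241 ≡ 578 (mod 809)
11^16 = (11^8)^2 ≡ 578^2 = 334084 ≡ 776 (mod 809)
11^17 = 11^16 · 11^1 ≡ 776 · 11 ≡ 446 (mod 809).
So A = 446. Jonas then computes K = A^b mod p = 446^31 mod 809.
446^1 ≡ 446 (mod 809)
446^2 = (446^1)^2 ≡ 446^2 = 198916 ≡ 711 (mod 809)
446^4 = (446^2)^2 ≡ 711^2 = 505521 ≡ 705 (mod 809)
446^8 = (446^4)^2 ≡ 705^2 = 497025 ≡ 299 (mod 809)
446^16 = (446^8)^2 ≡ 299^2 = 89401 ≡ 411 (mod 809)
446^31 = 446^16 · 446^8 · 446^4 · 446^2 · 446^1 ≡ 411 · 299 · 705 · 711 · 446 ≡ 464 (mod 809).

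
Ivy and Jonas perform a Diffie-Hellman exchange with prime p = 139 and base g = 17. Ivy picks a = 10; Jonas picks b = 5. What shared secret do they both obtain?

78

Jonas sends B = g^b mod p = 17^5 mod 139.
17^1 ≡ 17 (mod 139)
17^2 = (17^1)^2 ≡ 17^2 = 289 ≡ 11 (mod 139)
17^4 = (17^2)^2 ≡ 11^2 = 121 ≡ 121 (mod 139)
17^5 = 17^4 · 17^1 ≡ 121 · 17 ≡ 111 (mod 139).
So B = 111. Ivy then computes K = B^a mod p = 111^10 mod 139.
111^1 ≡ 111 (mod 139)
111^2 = (111^1)^2 ≡ 111^2 = 12321 ≡ 89 (mod 139)
111^4 = (111^2)^2 ≡ 89^2 = 7921 ≡ 137 (mod 139)
111^8 = (111^4)^2 ≡ 137^2 = 18769 ≡ 4 (mod 139)
111^10 = 111^8 · 111^2 ≡ 4 · 89 ≡ 78 (mod 139).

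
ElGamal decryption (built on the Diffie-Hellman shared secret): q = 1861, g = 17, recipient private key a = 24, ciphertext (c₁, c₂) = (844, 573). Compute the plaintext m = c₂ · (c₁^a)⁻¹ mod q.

1114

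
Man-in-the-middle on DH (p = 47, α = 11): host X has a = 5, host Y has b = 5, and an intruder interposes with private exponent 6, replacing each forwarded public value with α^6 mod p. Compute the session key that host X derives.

Host X receives an intruder's public value M = 11^6 mod 47 instead of the honest one.
11^1 ≡ 11 (mod 47)
11^2 = (11^1)^2 ≡ 11^2 = 121 ≡ 27 (mod 47)
11^4 = (11^2)^2 ≡ 27^2 = 729 ≡ 24 (mod 47)
11^6 = 11^4 · 11^2 ≡ 24 · 27 ≡ 37 (mod 47).
So M = 37. Host X computes K = M^5 mod 47.
37^1 ≡ 37 (mod 47)
37^2 = (37^1)^2 ≡ 37^2 = 1369 ≡ 6 (mod 47)
37^4 = (37^2)^2 ≡ 6^2 = 36 ≡ 36 (mod 47)
37^5 = 37^4 · 37^1 ≡ 36 · 37 ≡ 16 (mod 47).

16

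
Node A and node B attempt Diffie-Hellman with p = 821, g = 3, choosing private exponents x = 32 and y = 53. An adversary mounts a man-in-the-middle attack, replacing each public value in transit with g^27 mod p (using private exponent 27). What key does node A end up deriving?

672

Node A receives an adversary's public value M = 3^27 mod 821 instead of the honest one.
3^1 ≡ 3 (mod 821)
3^2 = (3^1)^2 ≡ 3^2 = 9 ≡ 9 (mod 821)
3^4 = (3^2)^2 ≡ 9^2 = 81 ≡ 81 (mod 821)
3^8 = (3^4)^2 ≡ 81^2 = 6561 ≡ 814 (mod 821)
3^16 = (3^8)^2 ≡ 814^2 = 662596 ≡ 49 (mod 821)
3^27 = 3^16 · 3^8 · 3^2 · 3^1 ≡ 49 · 814 · 9 · 3 ≡ 591 (mod 821).
So M = 591. Node A computes K = M^32 mod 821.
591^1 ≡ 591 (mod 821)
591^2 = (591^1)^2 ≡ 591^2 = 349281 ≡ 356 (mod 821)
591^4 = (591^2)^2 ≡ 356^2 = 126736 ≡ 302 (mod 821)
591^8 = (591^4)^2 ≡ 302^2 = 91204 ≡ 73 (mod 821)
591^16 = (591^8)^2 ≡ 73^2 = 5329 ≡ 403 (mod 821)
591^32 = (591^16)^2 ≡ 403^2 = 162409 ≡ 672 (mod 821)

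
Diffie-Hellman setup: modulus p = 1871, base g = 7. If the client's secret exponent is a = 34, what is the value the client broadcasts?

1304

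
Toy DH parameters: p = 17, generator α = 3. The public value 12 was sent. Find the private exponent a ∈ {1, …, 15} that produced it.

Try successive powers of 3 modulo 17:
3^1 ≡ 3
3^2 ≡ 9
3^3 ≡ 10
3^4 ≡ 13
3^5 ≡ 5
3^6 ≡ 15
3^7 ≡ 11
3^8 ≡ 16
3^9 ≡ 14
3^10 ≡ 8
3^11 ≡ 7
3^12 ≡ 4
3^13 ≡ 12
Found: a = 13.

13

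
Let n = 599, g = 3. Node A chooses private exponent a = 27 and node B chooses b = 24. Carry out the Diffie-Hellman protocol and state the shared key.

557

Node A sends A = g^a mod n = 3^27 mod 599.
3^1 ≡ 3 (mod 599)
3^2 = (3^1)^2 ≡ 3^2 = 9 ≡ 9 (mod 599)
3^4 = (3^2)^2 ≡ 9^2 = 81 ≡ 81 (mod 599)
3^8 = (3^4)^2 ≡ 81^2 = 6561 ≡ 571 (mod 599)
3^16 = (3^8)^2 ≡ 571^2 = 326041 ≡ 185 (mod 599)
3^27 = 3^16 · 3^8 · 3^2 · 3^1 ≡ 185 · 571 · 9 · 3 ≡ 306 (mod 599).
So A = 306. Node B then computes K = A^b mod n = 306^24 mod 599.
306^1 ≡ 306 (mod 599)
306^2 = (306^1)^2 ≡ 306^2 = 93636 ≡ 192 (mod 599)
306^4 = (306^2)^2 ≡ 192^2 = 36864 ≡ 325 (mod 599)
306^8 = (306^4)^2 ≡ 325^2 = 105625 ≡ 201 (mod 599)
306^16 = (306^8)^2 ≡ 201^2 = 40401 ≡ 268 (mod 599)
306^24 = 306^16 · 306^8 ≡ 268 · 201 ≡ 557 (mod 599).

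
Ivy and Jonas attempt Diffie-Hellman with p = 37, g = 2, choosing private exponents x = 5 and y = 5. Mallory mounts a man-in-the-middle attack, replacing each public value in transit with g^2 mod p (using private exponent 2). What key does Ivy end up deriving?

25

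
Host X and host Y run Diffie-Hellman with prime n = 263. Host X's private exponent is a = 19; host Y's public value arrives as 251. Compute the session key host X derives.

63

Shared key K = 251^19 mod 263.
251^1 ≡ 251 (mod 263)
251^2 = (251^1)^2 ≡ 251^2 = 63001 ≡ 144 (mod 263)
251^4 = (251^2)^2 ≡ 144^2 = 20736 ≡ 222 (mod 263)
251^8 = (251^4)^2 ≡ 222^2 = 49284 ≡ 103 (mod 263)
251^16 = (251^8)^2 ≡ 103^2 = 10609 ≡ 89 (mod 263)
251^19 = 251^16 · 251^2 · 251^1 ≡ 89 · 144 · 251 ≡ 63 (mod 263).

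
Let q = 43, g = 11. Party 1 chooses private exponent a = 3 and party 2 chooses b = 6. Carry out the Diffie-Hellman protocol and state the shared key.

Party 2 sends B = g^b mod q = 11^6 mod 43.
11^1 ≡ 11 (mod 43)
11^2 = (11^1)^2 ≡ 11^2 = 121 ≡ 35 (mod 43)
11^4 = (11^2)^2 ≡ 35^2 = 1225 ≡ 21 (mod 43)
11^6 = 11^4 · 11^2 ≡ 21 · 35 ≡ 4 (mod 43).
So B = 4. Party 1 then computes K = B^a mod q = 4^3 mod 43.
4^1 ≡ 4 (mod 43)
4^2 = (4^1)^2 ≡ 4^2 = 16 ≡ 16 (mod 43)
4^3 = 4^2 · 4^1 ≡ 16 · 4 ≡ 21 (mod 43).

21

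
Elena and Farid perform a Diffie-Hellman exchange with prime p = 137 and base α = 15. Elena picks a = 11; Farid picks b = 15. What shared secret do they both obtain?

77

Farid sends B = α^b mod p = 15^15 mod 137.
15^1 ≡ 15 (mod 137)
15^2 = (15^1)^2 ≡ 15^2 = 225 ≡ 88 (mod 137)
15^4 = (15^2)^2 ≡ 88^2 = 7744 ≡ 72 (mod 137)
15^8 = (15^4)^2 ≡ 72^2 = 5184 ≡ 115 (mod 137)
15^15 = 15^8 · 15^4 · 15^2 · 15^1 ≡ 115 · 72 · 88 · 15 ≡ 14 (mod 137).
So B = 14. Elena then computes K = B^a mod p = 14^11 mod 137.
14^1 ≡ 14 (mod 137)
14^2 = (14^1)^2 ≡ 14^2 = 196 ≡ 59 (mod 137)
14^4 = (14^2)^2 ≡ 59^2 = 3481 ≡ 56 (mod 137)
14^8 = (14^4)^2 ≡ 56^2 = 3136 ≡ 122 (mod 137)
14^11 = 14^8 · 14^2 · 14^1 ≡ 122 · 59 · 14 ≡ 77 (mod 137).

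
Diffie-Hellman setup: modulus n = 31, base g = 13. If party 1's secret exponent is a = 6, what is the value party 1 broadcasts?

16

Public value = 13^6 (mod 31).
13^1 ≡ 13 (mod 31)
13^2 = (13^1)^2 ≡ 13^2 = 169 ≡ 14 (mod 31)
13^4 = (13^2)^2 ≡ 14^2 = 196 ≡ 10 (mod 31)
13^6 = 13^4 · 13^2 ≡ 10 · 14 ≡ 16 (mod 31).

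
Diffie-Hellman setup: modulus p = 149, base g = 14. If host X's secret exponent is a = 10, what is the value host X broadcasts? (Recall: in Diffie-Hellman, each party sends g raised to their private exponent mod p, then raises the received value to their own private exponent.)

35

Public value = 14^10 mod 149.
14^1 ≡ 14 (mod 149)
14^2 = (14^1)^2 ≡ 14^2 = 196 ≡ 47 (mod 149)
14^4 = (14^2)^2 ≡ 47^2 = 2209 ≡ 123 (mod 149)
14^8 = (14^4)^2 ≡ 123^2 = 15129 ≡ 80 (mod 149)
14^10 = 14^8 · 14^2 ≡ 80 · 47 ≡ 35 (mod 149).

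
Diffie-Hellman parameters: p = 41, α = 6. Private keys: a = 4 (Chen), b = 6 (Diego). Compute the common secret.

16

Diego sends B = α^b mod p = 6^6 mod 41.
6^1 ≡ 6 (mod 41)
6^2 = (6^1)^2 ≡ 6^2 = 36 ≡ 36 (mod 41)
6^4 = (6^2)^2 ≡ 36^2 = 1296 ≡ 25 (mod 41)
6^6 = 6^4 · 6^2 ≡ 25 · 36 ≡ 39 (mod 41).
So B = 39. Chen then computes K = B^a mod p = 39^4 mod 41.
39^1 ≡ 39 (mod 41)
39^2 = (39^1)^2 ≡ 39^2 = 1521 ≡ 4 (mod 41)
39^4 = (39^2)^2 ≡ 4^2 = 16 ≡ 16 (mod 41)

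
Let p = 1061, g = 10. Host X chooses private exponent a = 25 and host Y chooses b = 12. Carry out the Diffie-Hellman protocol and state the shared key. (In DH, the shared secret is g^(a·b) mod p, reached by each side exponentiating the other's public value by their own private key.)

Host X sends A = g^a mod p = 10^25 mod 1061.
10^1 ≡ 10 (mod 1061)
10^2 = (10^1)^2 ≡ 10^2 = 100 ≡ 100 (mod 1061)
10^4 = (10^2)^2 ≡ 100^2 = 10000 ≡ 451 (mod 1061)
10^8 = (10^4)^2 ≡ 451^2 = 203401 ≡ 750 (mod 1061)
10^16 = (10^8)^2 ≡ 750^2 = 562500 ≡ 170 (mod 1061)
10^25 = 10^16 · 10^8 · 10^1 ≡ 170 · 750 · 10 ≡ 739 (mod 1061).
So A = 739. Host Y then computes K = A^b mod p = 739^12 mod 1061.
739^1 ≡ 739 (mod 1061)
739^2 = (739^1)^2 ≡ 739^2 = 546121 ≡ 767 (mod 1061)
739^4 = (739^2)^2 ≡ 767^2 = 588289 ≡ 495 (mod 1061)
739^8 = (739^4)^2 ≡ 495^2 = 245025 ≡ 995 (mod 1061)
739^12 = 739^8 · 739^4 ≡ 995 · 495 ≡ 221 (mod 1061).

221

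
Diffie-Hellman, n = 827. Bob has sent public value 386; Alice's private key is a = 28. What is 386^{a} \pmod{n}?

Shared key K = 386^28 mod 827.
386^1 ≡ 386 (mod 827)
386^2 = (386^1)^2 ≡ 386^2 = 148996 ≡ 136 (mod 827)
386^4 = (386^2)^2 ≡ 136^2 = 18496 ≡ 302 (mod 827)
386^8 = (386^4)^2 ≡ 302^2 = 91204 ≡ 234 (mod 827)
386^16 = (386^8)^2 ≡ 234^2 = 54756 ≡ 174 (mod 827)
386^28 = 386^16 · 386^8 · 386^4 ≡ 174 · 234 · 302 ≡ 396 (mod 827).

396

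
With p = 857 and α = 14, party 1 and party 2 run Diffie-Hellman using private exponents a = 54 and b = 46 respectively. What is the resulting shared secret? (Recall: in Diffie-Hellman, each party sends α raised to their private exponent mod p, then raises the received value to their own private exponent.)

Party 1 sends A = α^a mod p = 14^54 mod 857.
14^1 ≡ 14 (mod 857)
14^2 = (14^1)^2 ≡ 14^2 = 196 ≡ 196 (mod 857)
14^4 = (14^2)^2 ≡ 196^2 = 38416 ≡ 708 (mod 857)
14^8 = (14^4)^2 ≡ 708^2 = 501264 ≡ 776 (mod 857)
14^16 = (14^8)^2 ≡ 776^2 = 602176 ≡ 562 (mod 857)
14^32 = (14^16)^2 ≡ 562^2 = 315844 ≡ 468 (mod 857)
14^54 = 14^32 · 14^16 · 14^4 · 14^2 ≡ 468 · 562 · 708 · 196 ≡ 336 (mod 857).
So A = 336. Party 2 then computes K = A^b mod p = 336^46 mod 857.
336^1 ≡ 336 (mod 857)
336^2 = (336^1)^2 ≡ 336^2 = 112896 ≡ 629 (mod 857)
336^4 = (336^2)^2 ≡ 629^2 = 395641 ≡ 564 (mod 857)
336^8 = (336^4)^2 ≡ 564^2 = 318096 ≡ 149 (mod 857)
336^16 = (336^8)^2 ≡ 149^2 = 22201 ≡ 776 (mod 857)
336^32 = (336^16)^2 ≡ 776^2 = 602176 ≡ 562 (mod 857)
336^46 = 336^32 · 336^8 · 336^4 · 336^2 ≡ 562 · 149 · 564 · 629 ≡ 132 (mod 857).

132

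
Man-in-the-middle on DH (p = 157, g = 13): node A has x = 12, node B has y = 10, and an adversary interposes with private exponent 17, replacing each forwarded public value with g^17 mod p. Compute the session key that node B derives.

12

Node B receives an adversary's public value M = 13^17 mod 157 instead of the honest one.
13^1 ≡ 13 (mod 157)
13^2 = (13^1)^2 ≡ 13^2 = 169 ≡ 12 (mod 157)
13^4 = (13^2)^2 ≡ 12^2 = 144 ≡ 144 (mod 157)
13^8 = (13^4)^2 ≡ 144^2 = 20736 ≡ 12 (mod 157)
13^16 = (13^8)^2 ≡ 12^2 = 144 ≡ 144 (mod 157)
13^17 = 13^16 · 13^1 ≡ 144 · 13 ≡ 145 (mod 157).
So M = 145. Node B computes K = M^10 mod 157.
145^1 ≡ 145 (mod 157)
145^2 = (145^1)^2 ≡ 145^2 = 21025 ≡ 144 (mod 157)
145^4 = (145^2)^2 ≡ 144^2 = 20736 ≡ 12 (mod 157)
145^8 = (145^4)^2 ≡ 12^2 = 144 ≡ 144 (mod 157)
145^10 = 145^8 · 145^2 ≡ 144 · 144 ≡ 12 (mod 157).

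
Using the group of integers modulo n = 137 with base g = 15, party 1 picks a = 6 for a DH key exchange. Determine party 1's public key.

Public value = 15^6 (mod 137).
15^1 ≡ 15 (mod 137)
15^2 = (15^1)^2 ≡ 15^2 = 225 ≡ 88 (mod 137)
15^4 = (15^2)^2 ≡ 88^2 = 7744 ≡ 72 (mod 137)
15^6 = 15^4 · 15^2 ≡ 72 · 88 ≡ 34 (mod 137).

34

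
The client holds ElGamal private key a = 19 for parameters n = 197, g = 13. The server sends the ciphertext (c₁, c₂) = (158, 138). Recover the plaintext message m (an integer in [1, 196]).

33

Shared mask s = c₁^a mod n = 158^19 mod 197.
158^1 ≡ 158 (mod 197)
158^2 = (158^1)^2 ≡ 158^2 = 24964 ≡ 142 (mod 197)
158^4 = (158^2)^2 ≡ 142^2 = 20164 ≡ 70 (mod 197)
158^8 = (158^4)^2 ≡ 70^2 = 4900 ≡ 172 (mod 197)
158^16 = (158^8)^2 ≡ 172^2 = 29584 ≡ 34 (mod 197)
158^19 = 158^16 · 158^2 · 158^1 ≡ 34 · 142 · 158 ≡ 40 (mod 197).
So s = 40; s⁻¹ ≡ 133 (mod 197).
m = c₂ · s⁻¹ mod 197 = 138 · 133 mod 197 = 33.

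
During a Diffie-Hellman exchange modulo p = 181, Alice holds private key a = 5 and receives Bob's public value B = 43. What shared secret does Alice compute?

Shared key K = 43^5 mod 181.
43^1 ≡ 43 (mod 181)
43^2 = (43^1)^2 ≡ 43^2 = 1849 ≡ 39 (mod 181)
43^4 = (43^2)^2 ≡ 39^2 = 1521 ≡ 73 (mod 181)
43^5 = 43^4 · 43^1 ≡ 73 · 43 ≡ 62 (mod 181).

62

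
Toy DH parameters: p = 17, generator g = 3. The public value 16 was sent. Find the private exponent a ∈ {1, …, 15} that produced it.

8

Try successive powers of 3 modulo 17:
3^1 ≡ 3
3^2 ≡ 9
3^3 ≡ 10
3^4 ≡ 13
3^5 ≡ 5
3^6 ≡ 15
3^7 ≡ 11
3^8 ≡ 16
Found: a = 8.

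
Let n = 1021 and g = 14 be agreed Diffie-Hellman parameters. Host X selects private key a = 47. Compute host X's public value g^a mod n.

335

Public value = 14^47 mod 1021.
14^1 ≡ 14 (mod 1021)
14^2 = (14^1)^2 ≡ 14^2 = 196 ≡ 196 (mod 1021)
14^4 = (14^2)^2 ≡ 196^2 = 38416 ≡ 639 (mod 1021)
14^8 = (14^4)^2 ≡ 639^2 = 408321 ≡ 942 (mod 1021)
14^16 = (14^8)^2 ≡ 942^2 = 887364 ≡ 115 (mod 1021)
14^32 = (14^16)^2 ≡ 115^2 = 13225 ≡ 973 (mod 1021)
14^47 = 14^32 · 14^8 · 14^4 · 14^2 · 14^1 ≡ 973 · 942 · 639 · 196 · 14 ≡ 335 (mod 1021).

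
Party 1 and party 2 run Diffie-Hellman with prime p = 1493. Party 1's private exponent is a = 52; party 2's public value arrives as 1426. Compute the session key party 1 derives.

198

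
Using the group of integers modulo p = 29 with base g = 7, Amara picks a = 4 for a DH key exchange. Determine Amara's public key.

23

Public value = 7^4 (mod 29).
7^1 ≡ 7 (mod 29)
7^2 = (7^1)^2 ≡ 7^2 = 49 ≡ 20 (mod 29)
7^4 = (7^2)^2 ≡ 20^2 = 400 ≡ 23 (mod 29)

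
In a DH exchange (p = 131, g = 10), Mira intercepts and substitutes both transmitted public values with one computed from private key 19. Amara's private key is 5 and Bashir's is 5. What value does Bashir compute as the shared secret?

Bashir receives Mira's public value M = 10^19 mod 131 instead of the honest one.
10^1 ≡ 10 (mod 131)
10^2 = (10^1)^2 ≡ 10^2 = 100 ≡ 100 (mod 131)
10^4 = (10^2)^2 ≡ 100^2 = 10000 ≡ 44 (mod 131)
10^8 = (10^4)^2 ≡ 44^2 = 1936 ≡ 102 (mod 131)
10^16 = (10^8)^2 ≡ 102^2 = 10404 ≡ 55 (mod 131)
10^19 = 10^16 · 10^2 · 10^1 ≡ 55 · 100 · 10 ≡ 111 (mod 131).
So M = 111. Bashir computes K = M^5 mod 131.
111^1 ≡ 111 (mod 131)
111^2 = (111^1)^2 ≡ 111^2 = 12321 ≡ 7 (mod 131)
111^4 = (111^2)^2 ≡ 7^2 = 49 ≡ 49 (mod 131)
111^5 = 111^4 · 111^1 ≡ 49 · 111 ≡ 68 (mod 131).

68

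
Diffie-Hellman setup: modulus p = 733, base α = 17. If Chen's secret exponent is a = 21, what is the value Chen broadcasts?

Public value = 17^21 mod 733.
17^1 ≡ 17 (mod 733)
17^2 = (17^1)^2 ≡ 17^2 = 289 ≡ 289 (mod 733)
17^4 = (17^2)^2 ≡ 289^2 = 83521 ≡ 692 (mod 733)
17^8 = (17^4)^2 ≡ 692^2 = 478864 ≡ 215 (mod 733)
17^16 = (17^8)^2 ≡ 215^2 = 46225 ≡ 46 (mod 733)
17^21 = 17^16 · 17^4 · 17^1 ≡ 46 · 692 · 17 ≡ 190 (mod 733).

190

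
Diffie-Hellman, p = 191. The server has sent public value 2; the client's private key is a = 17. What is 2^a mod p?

46

Shared key K = 2^17 mod 191.
2^1 ≡ 2 (mod 191)
2^2 = (2^1)^2 ≡ 2^2 = 4 ≡ 4 (mod 191)
2^4 = (2^2)^2 ≡ 4^2 = 16 ≡ 16 (mod 191)
2^8 = (2^4)^2 ≡ 16^2 = 256 ≡ 65 (mod 191)
2^16 = (2^8)^2 ≡ 65^2 = 4225 ≡ 23 (mod 191)
2^17 = 2^16 · 2^1 ≡ 23 · 2 ≡ 46 (mod 191).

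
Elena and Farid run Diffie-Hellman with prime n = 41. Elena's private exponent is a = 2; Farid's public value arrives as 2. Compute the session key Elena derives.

4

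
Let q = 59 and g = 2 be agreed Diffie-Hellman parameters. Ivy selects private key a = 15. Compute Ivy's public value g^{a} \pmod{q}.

23

Public value = 2^{15} \pmod{59}.
2^1 ≡ 2 (mod 59)
2^2 = (2^1)^2 ≡ 2^2 = 4 ≡ 4 (mod 59)
2^4 = (2^2)^2 ≡ 4^2 = 16 ≡ 16 (mod 59)
2^8 = (2^4)^2 ≡ 16^2 = 256 ≡ 20 (mod 59)
2^15 = 2^8 · 2^4 · 2^2 · 2^1 ≡ 20 · 16 · 4 · 2 ≡ 23 (mod 59).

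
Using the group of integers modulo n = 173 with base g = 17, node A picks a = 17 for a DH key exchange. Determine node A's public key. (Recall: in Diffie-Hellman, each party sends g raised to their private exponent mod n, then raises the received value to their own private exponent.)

131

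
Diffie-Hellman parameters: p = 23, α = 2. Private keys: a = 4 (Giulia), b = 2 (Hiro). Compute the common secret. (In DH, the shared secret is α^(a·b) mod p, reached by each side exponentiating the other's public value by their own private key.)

3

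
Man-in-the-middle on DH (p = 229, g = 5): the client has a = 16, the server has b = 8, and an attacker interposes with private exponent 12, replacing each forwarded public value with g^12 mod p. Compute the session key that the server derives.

17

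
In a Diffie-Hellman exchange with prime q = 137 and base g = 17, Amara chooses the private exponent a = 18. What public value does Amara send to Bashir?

81

Public value = 17^{18} \pmod{137}.
17^1 ≡ 17 (mod 137)
17^2 = (17^1)^2 ≡ 17^2 = 289 ≡ 15 (mod 137)
17^4 = (17^2)^2 ≡ 15^2 = 225 ≡ 88 (mod 137)
17^8 = (17^4)^2 ≡ 88^2 = 7744 ≡ 72 (mod 137)
17^16 = (17^8)^2 ≡ 72^2 = 5184 ≡ 115 (mod 137)
17^18 = 17^16 · 17^2 ≡ 115 · 15 ≡ 81 (mod 137).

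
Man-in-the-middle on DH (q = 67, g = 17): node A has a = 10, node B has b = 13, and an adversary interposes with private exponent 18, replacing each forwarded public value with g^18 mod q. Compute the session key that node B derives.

22

Node B receives an adversary's public value M = 17^18 mod 67 instead of the honest one.
17^1 ≡ 17 (mod 67)
17^2 = (17^1)^2 ≡ 17^2 = 289 ≡ 21 (mod 67)
17^4 = (17^2)^2 ≡ 21^2 = 441 ≡ 39 (mod 67)
17^8 = (17^4)^2 ≡ 39^2 = 1521 ≡ 47 (mod 67)
17^16 = (17^8)^2 ≡ 47^2 = 2209 ≡ 65 (mod 67)
17^18 = 17^16 · 17^2 ≡ 65 · 21 ≡ 25 (mod 67).
So M = 25. Node B computes K = M^13 mod 67.
25^1 ≡ 25 (mod 67)
25^2 = (25^1)^2 ≡ 25^2 = 625 ≡ 22 (mod 67)
25^4 = (25^2)^2 ≡ 22^2 = 484 ≡ 15 (mod 67)
25^8 = (25^4)^2 ≡ 15^2 = 225 ≡ 24 (mod 67)
25^13 = 25^8 · 25^4 · 25^1 ≡ 24 · 15 · 25 ≡ 22 (mod 67).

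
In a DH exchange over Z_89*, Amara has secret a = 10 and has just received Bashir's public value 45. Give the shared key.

2

Shared key K = 45^10 mod 89.
45^1 ≡ 45 (mod 89)
45^2 = (45^1)^2 ≡ 45^2 = 2025 ≡ 67 (mod 89)
45^4 = (45^2)^2 ≡ 67^2 = 4489 ≡ 39 (mod 89)
45^8 = (45^4)^2 ≡ 39^2 = 1521 ≡ 8 (mod 89)
45^10 = 45^8 · 45^2 ≡ 8 · 67 ≡ 2 (mod 89).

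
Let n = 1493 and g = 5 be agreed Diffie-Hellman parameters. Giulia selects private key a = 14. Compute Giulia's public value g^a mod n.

Public value = 5^14 mod 1493.
5^1 ≡ 5 (mod 1493)
5^2 = (5^1)^2 ≡ 5^2 = 25 ≡ 25 (mod 1493)
5^4 = (5^2)^2 ≡ 25^2 = 625 ≡ 625 (mod 1493)
5^8 = (5^4)^2 ≡ 625^2 = 390625 ≡ 952 (mod 1493)
5^14 = 5^8 · 5^4 · 5^2 ≡ 952 · 625 · 25 ≡ 241 (mod 1493).

241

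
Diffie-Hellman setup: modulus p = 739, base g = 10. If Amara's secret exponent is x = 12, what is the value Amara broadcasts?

Public value = 10^12 (mod 739).
10^1 ≡ 10 (mod 739)
10^2 = (10^1)^2 ≡ 10^2 = 100 ≡ 100 (mod 739)
10^4 = (10^2)^2 ≡ 100^2 = 10000 ≡ 393 (mod 739)
10^8 = (10^4)^2 ≡ 393^2 = 154449 ≡ 737 (mod 739)
10^12 = 10^8 · 10^4 ≡ 737 · 393 ≡ 692 (mod 739).

692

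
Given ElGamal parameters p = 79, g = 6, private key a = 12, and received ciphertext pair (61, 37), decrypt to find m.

34

Shared mask s = c₁^a mod p = 61^12 mod 79.
61^1 ≡ 61 (mod 79)
61^2 = (61^1)^2 ≡ 61^2 = 3721 ≡ 8 (mod 79)
61^4 = (61^2)^2 ≡ 8^2 = 64 ≡ 64 (mod 79)
61^8 = (61^4)^2 ≡ 64^2 = 4096 ≡ 67 (mod 79)
61^12 = 61^8 · 61^4 ≡ 67 · 64 ≡ 22 (mod 79).
So s = 22; s⁻¹ ≡ 18 (mod 79).
m = c₂ · s⁻¹ mod 79 = 37 · 18 mod 79 = 34.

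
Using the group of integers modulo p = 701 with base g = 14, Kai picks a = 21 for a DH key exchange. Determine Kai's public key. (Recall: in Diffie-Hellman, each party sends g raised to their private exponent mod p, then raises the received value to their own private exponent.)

Public value = 14^21 mod 701.
14^1 ≡ 14 (mod 701)
14^2 = (14^1)^2 ≡ 14^2 = 196 ≡ 196 (mod 701)
14^4 = (14^2)^2 ≡ 196^2 = 38416 ≡ 562 (mod 701)
14^8 = (14^4)^2 ≡ 562^2 = 315844 ≡ 394 (mod 701)
14^16 = (14^8)^2 ≡ 394^2 = 155236 ≡ 315 (mod 701)
14^21 = 14^16 · 14^4 · 14^1 ≡ 315 · 562 · 14 ≡ 385 (mod 701).

385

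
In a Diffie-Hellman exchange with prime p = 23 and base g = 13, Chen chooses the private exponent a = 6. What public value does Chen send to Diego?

6

Public value = 13^6 mod 23.
13^1 ≡ 13 (mod 23)
13^2 = (13^1)^2 ≡ 13^2 = 169 ≡ 8 (mod 23)
13^4 = (13^2)^2 ≡ 8^2 = 64 ≡ 18 (mod 23)
13^6 = 13^4 · 13^2 ≡ 18 · 8 ≡ 6 (mod 23).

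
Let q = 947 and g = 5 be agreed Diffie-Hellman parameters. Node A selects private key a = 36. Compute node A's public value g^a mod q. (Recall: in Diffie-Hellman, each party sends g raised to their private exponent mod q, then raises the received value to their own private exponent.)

Public value = 5^36 mod 947.
5^1 ≡ 5 (mod 947)
5^2 = (5^1)^2 ≡ 5^2 = 25 ≡ 25 (mod 947)
5^4 = (5^2)^2 ≡ 25^2 = 625 ≡ 625 (mod 947)
5^8 = (5^4)^2 ≡ 625^2 = 390625 ≡ 461 (mod 947)
5^16 = (5^8)^2 ≡ 461^2 = 212521 ≡ 393 (mod 947)
5^32 = (5^16)^2 ≡ 393^2 = 154449 ≡ 88 (mod 947)
5^36 = 5^32 · 5^4 ≡ 88 · 625 ≡ 74 (mod 947).

74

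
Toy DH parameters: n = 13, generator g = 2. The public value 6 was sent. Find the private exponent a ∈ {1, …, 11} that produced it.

5

Try successive powers of 2 modulo 13:
2^1 ≡ 2
2^2 ≡ 4
2^3 ≡ 8
2^4 ≡ 3
2^5 ≡ 6
Found: a = 5.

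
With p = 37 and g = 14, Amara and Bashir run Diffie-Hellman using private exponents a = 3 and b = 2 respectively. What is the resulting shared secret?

Amara sends A = g^a mod p = 14^3 mod 37.
14^1 ≡ 14 (mod 37)
14^2 = (14^1)^2 ≡ 14^2 = 196 ≡ 11 (mod 37)
14^3 = 14^2 · 14^1 ≡ 11 · 14 ≡ 6 (mod 37).
So A = 6. Bashir then computes K = A^b mod p = 6^2 mod 37.
6^1 ≡ 6 (mod 37)
6^2 = (6^1)^2 ≡ 6^2 = 36 ≡ 36 (mod 37)

36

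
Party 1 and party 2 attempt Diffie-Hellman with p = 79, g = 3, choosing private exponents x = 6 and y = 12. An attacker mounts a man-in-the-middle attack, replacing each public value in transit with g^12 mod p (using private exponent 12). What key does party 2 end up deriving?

10

Party 2 receives an attacker's public value M = 3^12 mod 79 instead of the honest one.
3^1 ≡ 3 (mod 79)
3^2 = (3^1)^2 ≡ 3^2 = 9 ≡ 9 (mod 79)
3^4 = (3^2)^2 ≡ 9^2 = 81 ≡ 2 (mod 79)
3^8 = (3^4)^2 ≡ 2^2 = 4 ≡ 4 (mod 79)
3^12 = 3^8 · 3^4 ≡ 4 · 2 ≡ 8 (mod 79).
So M = 8. Party 2 computes K = M^12 mod 79.
8^1 ≡ 8 (mod 79)
8^2 = (8^1)^2 ≡ 8^2 = 64 ≡ 64 (mod 79)
8^4 = (8^2)^2 ≡ 64^2 = 4096 ≡ 67 (mod 79)
8^8 = (8^4)^2 ≡ 67^2 = 4489 ≡ 65 (mod 79)
8^12 = 8^8 · 8^4 ≡ 65 · 67 ≡ 10 (mod 79).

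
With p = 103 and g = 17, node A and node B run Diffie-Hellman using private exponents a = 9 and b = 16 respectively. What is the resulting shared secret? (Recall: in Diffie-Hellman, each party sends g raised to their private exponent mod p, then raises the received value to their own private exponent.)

30

Node B sends B = g^b mod p = 17^16 mod 103.
17^1 ≡ 17 (mod 103)
17^2 = (17^1)^2 ≡ 17^2 = 289 ≡ 83 (mod 103)
17^4 = (17^2)^2 ≡ 83^2 = 6889 ≡ 91 (mod 103)
17^8 = (17^4)^2 ≡ 91^2 = 8281 ≡ 41 (mod 103)
17^16 = (17^8)^2 ≡ 41^2 = 1681 ≡ 33 (mod 103)
So B = 33. Node A then computes K = B^a mod p = 33^9 mod 103.
33^1 ≡ 33 (mod 103)
33^2 = (33^1)^2 ≡ 33^2 = 1089 ≡ 59 (mod 103)
33^4 = (33^2)^2 ≡ 59^2 = 3481 ≡ 82 (mod 103)
33^8 = (33^4)^2 ≡ 82^2 = 6724 ≡ 29 (mod 103)
33^9 = 33^8 · 33^1 ≡ 29 · 33 ≡ 30 (mod 103).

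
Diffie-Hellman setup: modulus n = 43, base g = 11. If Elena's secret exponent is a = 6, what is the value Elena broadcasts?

Public value = 11^6 mod 43.
11^1 ≡ 11 (mod 43)
11^2 = (11^1)^2 ≡ 11^2 = 121 ≡ 35 (mod 43)
11^4 = (11^2)^2 ≡ 35^2 = 1225 ≡ 21 (mod 43)
11^6 = 11^4 · 11^2 ≡ 21 · 35 ≡ 4 (mod 43).

4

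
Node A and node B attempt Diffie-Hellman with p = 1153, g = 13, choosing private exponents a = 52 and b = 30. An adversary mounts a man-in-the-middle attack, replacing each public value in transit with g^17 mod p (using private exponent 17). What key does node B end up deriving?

Node B receives an adversary's public value M = 13^17 mod 1153 instead of the honest one.
13^1 ≡ 13 (mod 1153)
13^2 = (13^1)^2 ≡ 13^2 = 169 ≡ 169 (mod 1153)
13^4 = (13^2)^2 ≡ 169^2 = 28561 ≡ 889 (mod 1153)
13^8 = (13^4)^2 ≡ 889^2 = 790321 ≡ 516 (mod 1153)
13^16 = (13^8)^2 ≡ 516^2 = 266256 ≡ 1066 (mod 1153)
13^17 = 13^16 · 13^1 ≡ 1066 · 13 ≡ 22 (mod 1153).
So M = 22. Node B computes K = M^30 mod 1153.
22^1 ≡ 22 (mod 1153)
22^2 = (22^1)^2 ≡ 22^2 = 484 ≡ 484 (mod 1153)
22^4 = (22^2)^2 ≡ 484^2 = 234256 ≡ 197 (mod 1153)
22^8 = (22^4)^2 ≡ 197^2 = 38809 ≡ 760 (mod 1153)
22^16 = (22^8)^2 ≡ 760^2 = 577600 ≡ 1100 (mod 1153)
22^30 = 22^16 · 22^8 · 22^4 · 22^2 ≡ 1100 · 760 · 197 · 484 ≡ 194 (mod 1153).

194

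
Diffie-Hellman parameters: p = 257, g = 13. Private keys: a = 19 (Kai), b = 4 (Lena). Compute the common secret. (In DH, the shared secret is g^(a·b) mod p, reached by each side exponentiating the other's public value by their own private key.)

Kai sends A = g^a mod p = 13^19 mod 257.
13^1 ≡ 13 (mod 257)
13^2 = (13^1)^2 ≡ 13^2 = 169 ≡ 169 (mod 257)
13^4 = (13^2)^2 ≡ 169^2 = 28561 ≡ 34 (mod 257)
13^8 = (13^4)^2 ≡ 34^2 = 1156 ≡ 128 (mod 257)
13^16 = (13^8)^2 ≡ 128^2 = 16384 ≡ 193 (mod 257)
13^19 = 13^16 · 13^2 · 13^1 ≡ 193 · 169 · 13 ≡ 228 (mod 257).
So A = 228. Lena then computes K = A^b mod p = 228^4 mod 257.
228^1 ≡ 228 (mod 257)
228^2 = (228^1)^2 ≡ 228^2 = 51984 ≡ 70 (mod 257)
228^4 = (228^2)^2 ≡ 70^2 = 4900 ≡ 17 (mod 257)

17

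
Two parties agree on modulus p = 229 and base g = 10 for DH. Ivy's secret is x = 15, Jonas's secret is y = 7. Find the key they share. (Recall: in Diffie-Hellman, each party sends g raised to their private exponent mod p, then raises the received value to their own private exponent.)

22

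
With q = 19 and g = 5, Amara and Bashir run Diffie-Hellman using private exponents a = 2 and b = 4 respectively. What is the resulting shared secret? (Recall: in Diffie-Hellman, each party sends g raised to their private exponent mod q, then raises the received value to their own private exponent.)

4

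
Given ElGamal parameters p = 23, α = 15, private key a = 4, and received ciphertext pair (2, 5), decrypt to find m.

19

Shared mask s = c₁^a mod p = 2^4 mod 23.
2^1 ≡ 2 (mod 23)
2^2 = (2^1)^2 ≡ 2^2 = 4 ≡ 4 (mod 23)
2^4 = (2^2)^2 ≡ 4^2 = 16 ≡ 16 (mod 23)
So s = 16; s⁻¹ ≡ 13 (mod 23).
m = c₂ · s⁻¹ mod 23 = 5 · 13 mod 23 = 19.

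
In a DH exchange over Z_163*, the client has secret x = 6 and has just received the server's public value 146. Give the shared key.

40

Shared key K = 146^6 mod 163.
146^1 ≡ 146 (mod 163)
146^2 = (146^1)^2 ≡ 146^2 = 21316 ≡ 126 (mod 163)
146^4 = (146^2)^2 ≡ 126^2 = 15876 ≡ 65 (mod 163)
146^6 = 146^4 · 146^2 ≡ 65 · 126 ≡ 40 (mod 163).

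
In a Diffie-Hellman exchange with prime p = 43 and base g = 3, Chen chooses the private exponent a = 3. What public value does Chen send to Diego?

27

Public value = 3^3 mod 43.
3^1 ≡ 3 (mod 43)
3^2 = (3^1)^2 ≡ 3^2 = 9 ≡ 9 (mod 43)
3^3 = 3^2 · 3^1 ≡ 9 · 3 ≡ 27 (mod 43).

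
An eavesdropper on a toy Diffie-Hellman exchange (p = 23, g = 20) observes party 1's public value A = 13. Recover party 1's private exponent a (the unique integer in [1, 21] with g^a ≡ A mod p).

16

Try successive powers of 20 modulo 23:
20^1 ≡ 20
20^2 ≡ 9
20^3 ≡ 19
20^4 ≡ 12
20^5 ≡ 10
20^6 ≡ 16
20^7 ≡ 21
20^8 ≡ 6
20^9 ≡ 5
20^10 ≡ 8
20^11 ≡ 22
20^12 ≡ 3
20^13 ≡ 14
20^14 ≡ 4
20^15 ≡ 11
20^16 ≡ 13
Found: a = 16.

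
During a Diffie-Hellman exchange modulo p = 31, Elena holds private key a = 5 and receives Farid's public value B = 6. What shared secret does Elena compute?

Shared key K = 6^5 mod 31.
6^1 ≡ 6 (mod 31)
6^2 = (6^1)^2 ≡ 6^2 = 36 ≡ 5 (mod 31)
6^4 = (6^2)^2 ≡ 5^2 = 25 ≡ 25 (mod 31)
6^5 = 6^4 · 6^1 ≡ 25 · 6 ≡ 26 (mod 31).

26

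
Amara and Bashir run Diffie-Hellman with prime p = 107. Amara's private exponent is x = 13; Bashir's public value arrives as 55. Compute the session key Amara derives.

Shared key K = 55^13 mod 107.
55^1 ≡ 55 (mod 107)
55^2 = (55^1)^2 ≡ 55^2 = 3025 ≡ 29 (mod 107)
55^4 = (55^2)^2 ≡ 29^2 = 841 ≡ 92 (mod 107)
55^8 = (55^4)^2 ≡ 92^2 = 8464 ≡ 11 (mod 107)
55^13 = 55^8 · 55^4 · 55^1 ≡ 11 · 92 · 55 ≡ 20 (mod 107).

20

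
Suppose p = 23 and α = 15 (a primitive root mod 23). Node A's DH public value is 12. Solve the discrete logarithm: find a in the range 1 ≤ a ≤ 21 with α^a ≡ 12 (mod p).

Try successive powers of 15 modulo 23:
15^1 ≡ 15
15^2 ≡ 18
15^3 ≡ 17
15^4 ≡ 2
15^5 ≡ 7
15^6 ≡ 13
15^7 ≡ 11
15^8 ≡ 4
15^9 ≡ 14
15^10 ≡ 3
15^11 ≡ 22
15^12 ≡ 8
15^13 ≡ 5
15^14 ≡ 6
15^15 ≡ 21
15^16 ≡ 16
15^17 ≡ 10
15^18 ≡ 12
Found: a = 18.

18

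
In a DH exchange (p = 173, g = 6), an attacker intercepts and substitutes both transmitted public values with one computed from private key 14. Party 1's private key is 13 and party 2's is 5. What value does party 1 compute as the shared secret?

81

Party 1 receives an attacker's public value M = 6^14 mod 173 instead of the honest one.
6^1 ≡ 6 (mod 173)
6^2 = (6^1)^2 ≡ 6^2 = 36 ≡ 36 (mod 173)
6^4 = (6^2)^2 ≡ 36^2 = 1296 ≡ 85 (mod 173)
6^8 = (6^4)^2 ≡ 85^2 = 7225 ≡ 132 (mod 173)
6^14 = 6^8 · 6^4 · 6^2 ≡ 132 · 85 · 36 ≡ 138 (mod 173).
So M = 138. Party 1 computes K = M^13 mod 173.
138^1 ≡ 138 (mod 173)
138^2 = (138^1)^2 ≡ 138^2 = 19044 ≡ 14 (mod 173)
138^4 = (138^2)^2 ≡ 14^2 = 196 ≡ 23 (mod 173)
138^8 = (138^4)^2 ≡ 23^2 = 529 ≡ 10 (mod 173)
138^13 = 138^8 · 138^4 · 138^1 ≡ 10 · 23 · 138 ≡ 81 (mod 173).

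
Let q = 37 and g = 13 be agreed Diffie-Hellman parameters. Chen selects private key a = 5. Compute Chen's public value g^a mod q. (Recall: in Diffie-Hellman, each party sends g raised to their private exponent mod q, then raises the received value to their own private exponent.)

35

Public value = 13^5 mod 37.
13^1 ≡ 13 (mod 37)
13^2 = (13^1)^2 ≡ 13^2 = 169 ≡ 21 (mod 37)
13^4 = (13^2)^2 ≡ 21^2 = 441 ≡ 34 (mod 37)
13^5 = 13^4 · 13^1 ≡ 34 · 13 ≡ 35 (mod 37).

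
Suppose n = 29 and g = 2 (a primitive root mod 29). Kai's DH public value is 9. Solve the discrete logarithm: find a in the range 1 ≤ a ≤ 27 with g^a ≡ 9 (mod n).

10

Try successive powers of 2 modulo 29:
2^1 ≡ 2
2^2 ≡ 4
2^3 ≡ 8
2^4 ≡ 16
2^5 ≡ 3
2^6 ≡ 6
2^7 ≡ 12
2^8 ≡ 24
2^9 ≡ 19
2^10 ≡ 9
Found: a = 10.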